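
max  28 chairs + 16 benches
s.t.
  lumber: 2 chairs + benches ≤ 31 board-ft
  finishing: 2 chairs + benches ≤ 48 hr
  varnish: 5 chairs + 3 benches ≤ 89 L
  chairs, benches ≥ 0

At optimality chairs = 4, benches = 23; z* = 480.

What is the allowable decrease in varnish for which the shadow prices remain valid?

Binding constraints: lumber, varnish. The basis is B = [[2,1],[5,3]] with det 1.
Per unit decrease in varnish, x* moves by d = (1, -2).
The basis stays optimal until benches reaches 0; allowable decrease = 11.5 L.

11.5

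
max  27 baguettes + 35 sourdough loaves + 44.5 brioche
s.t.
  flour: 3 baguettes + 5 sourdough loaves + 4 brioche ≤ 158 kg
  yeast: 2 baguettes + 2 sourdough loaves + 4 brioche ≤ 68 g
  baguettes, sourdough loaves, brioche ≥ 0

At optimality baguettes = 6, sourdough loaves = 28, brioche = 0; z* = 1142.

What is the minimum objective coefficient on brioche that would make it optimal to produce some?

Both flour and yeast are binding at x*.
The binding rows give the dual system: 3·y_flour + 2·y_yeast = 27 and 5·y_flour + 2·y_yeast = 35.
→ y_flour = 4 and y_yeast = 7.5.
brioche enters the basis when its profit ≥ yᵀa₃ = 4·4 + 7.5·4 = 46.

46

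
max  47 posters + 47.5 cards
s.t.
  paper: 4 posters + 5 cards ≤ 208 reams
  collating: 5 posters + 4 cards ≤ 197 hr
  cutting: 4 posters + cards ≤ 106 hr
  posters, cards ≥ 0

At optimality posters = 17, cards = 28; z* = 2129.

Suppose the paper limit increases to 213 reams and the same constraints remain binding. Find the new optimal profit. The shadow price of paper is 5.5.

2156.5

Δb = 5, so new z* = 2129 + (5.5)·(5) = 2129 + 27.5 = 2156.5.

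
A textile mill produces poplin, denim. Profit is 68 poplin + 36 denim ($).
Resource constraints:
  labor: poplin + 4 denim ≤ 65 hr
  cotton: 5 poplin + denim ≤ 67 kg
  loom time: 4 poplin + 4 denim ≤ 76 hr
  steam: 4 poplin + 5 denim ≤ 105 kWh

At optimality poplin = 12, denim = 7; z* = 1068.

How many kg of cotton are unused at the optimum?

0

cotton used = 5·12 + 1·7 = 67; slack = 67 − 67 = 0.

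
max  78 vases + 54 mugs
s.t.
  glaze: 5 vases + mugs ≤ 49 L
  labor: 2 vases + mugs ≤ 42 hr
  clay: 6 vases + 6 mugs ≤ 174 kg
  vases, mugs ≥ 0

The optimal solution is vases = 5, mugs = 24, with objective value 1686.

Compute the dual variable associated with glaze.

6

At the optimum: glaze uses 49 of 49 (binding); labor uses 34 of 42 (slack = 8); clay uses 174 of 174 (binding).
By complementary slackness, y = 0 for the non-binding constraint.
The binding rows give the dual system: 5·y_glaze + 6·y_clay = 78 and 1·y_glaze + 6·y_clay = 54.
→ y_glaze = 6 and y_clay = 8.
Shadow price of glaze = 6.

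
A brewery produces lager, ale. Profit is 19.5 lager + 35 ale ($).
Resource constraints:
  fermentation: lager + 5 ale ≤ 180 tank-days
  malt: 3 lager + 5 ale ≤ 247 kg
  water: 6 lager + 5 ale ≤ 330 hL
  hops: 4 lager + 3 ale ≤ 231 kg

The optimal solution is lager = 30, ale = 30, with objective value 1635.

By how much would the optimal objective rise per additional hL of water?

Binding: fermentation and water. Non-binding: malt (7 unused), hops (21 unused).
Slack constraints have shadow price 0 (complementary slackness).
From A_Bᵀ y = c: 1·y_fermentation + 6·y_water = 19.5; 5·y_fermentation + 5·y_water = 35.
Solving: y_fermentation = 4.5, y_water = 2.5.
Shadow price of water = 2.5.

2.5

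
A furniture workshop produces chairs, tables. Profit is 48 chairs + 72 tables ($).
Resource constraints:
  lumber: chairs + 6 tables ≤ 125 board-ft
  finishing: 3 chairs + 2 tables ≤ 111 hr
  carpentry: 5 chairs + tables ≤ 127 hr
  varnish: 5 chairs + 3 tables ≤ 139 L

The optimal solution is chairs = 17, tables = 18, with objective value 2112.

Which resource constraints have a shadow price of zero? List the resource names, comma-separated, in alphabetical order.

carpentry, finishing

lumber: 125/125 (binding)
finishing: 87/111 (slack 24)
carpentry: 103/127 (slack 24)
varnish: 139/139 (binding)
By complementary slackness, a constraint with positive slack has shadow price 0 → carpentry, finishing.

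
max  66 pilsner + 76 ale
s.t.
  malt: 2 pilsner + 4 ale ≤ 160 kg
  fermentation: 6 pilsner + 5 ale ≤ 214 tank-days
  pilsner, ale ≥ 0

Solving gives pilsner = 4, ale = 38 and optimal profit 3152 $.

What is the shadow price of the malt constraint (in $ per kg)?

9

Check each constraint at x*: malt 160/160 (tight); fermentation 214/214 (tight).
Dual feasibility on the basic columns requires 2·y_malt + 6·y_fermentation = 66, 4·y_malt + 5·y_fermentation = 76.
Solving: y_malt = 9, y_fermentation = 8.
Shadow price of malt = 9.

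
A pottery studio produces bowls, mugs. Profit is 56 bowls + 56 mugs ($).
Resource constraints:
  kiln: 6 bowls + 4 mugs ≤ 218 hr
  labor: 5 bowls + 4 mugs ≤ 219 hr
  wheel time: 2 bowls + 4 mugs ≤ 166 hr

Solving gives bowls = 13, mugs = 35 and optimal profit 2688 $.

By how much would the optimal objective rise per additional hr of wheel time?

Check each constraint at x*: kiln 218/218 (tight); labor 205/219 (slack 14); wheel time 166/166 (tight).
By complementary slackness, y = 0 for the non-binding constraint.
From A_Bᵀ y = c: 6·y_kiln + 2·y_wheel time = 56; 4·y_kiln + 4·y_wheel time = 56.
This yields shadow prices y_kiln = 7, y_wheel time = 7.
Shadow price of wheel time = 7.

7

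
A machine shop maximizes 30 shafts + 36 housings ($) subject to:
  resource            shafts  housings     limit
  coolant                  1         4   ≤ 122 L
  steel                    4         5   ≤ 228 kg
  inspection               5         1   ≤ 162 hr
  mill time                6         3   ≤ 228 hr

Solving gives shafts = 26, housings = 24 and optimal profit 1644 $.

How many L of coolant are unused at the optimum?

coolant used = 1·26 + 4·24 = 122; slack = 122 − 122 = 0.

0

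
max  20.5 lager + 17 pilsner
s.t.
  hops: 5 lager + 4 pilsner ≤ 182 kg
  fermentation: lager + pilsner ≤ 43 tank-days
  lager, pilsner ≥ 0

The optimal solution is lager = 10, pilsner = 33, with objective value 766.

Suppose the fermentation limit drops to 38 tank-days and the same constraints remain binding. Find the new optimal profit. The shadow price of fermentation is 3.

751

Δb = -5, so new z* = 766 + (3)·(-5) = 766 − 15 = 751.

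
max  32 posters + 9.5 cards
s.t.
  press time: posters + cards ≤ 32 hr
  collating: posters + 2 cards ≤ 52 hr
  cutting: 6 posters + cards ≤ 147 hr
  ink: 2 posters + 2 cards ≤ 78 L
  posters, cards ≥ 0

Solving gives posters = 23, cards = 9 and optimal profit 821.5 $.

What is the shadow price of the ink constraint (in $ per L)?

Binding: press time and cutting. Non-binding: collating (11 unused), ink (14 unused).
By complementary slackness, y = 0 for the non-binding constraints.
Dual feasibility on the basic columns requires 1·y_press time + 6·y_cutting = 32, 1·y_press time + 1·y_cutting = 9.5.
→ y_press time = 5 and y_cutting = 4.5.
Shadow price of ink = 0.

0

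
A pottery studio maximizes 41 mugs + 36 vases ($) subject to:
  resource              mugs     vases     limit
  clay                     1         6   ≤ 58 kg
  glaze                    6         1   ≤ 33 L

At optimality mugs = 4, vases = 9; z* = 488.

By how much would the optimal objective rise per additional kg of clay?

5

At the optimum: clay uses 58 of 58 (binding); glaze uses 33 of 33 (binding).
The binding rows give the dual system: 1·y_clay + 6·y_glaze = 41 and 6·y_clay + 1·y_glaze = 36.
This yields shadow prices y_clay = 5, y_glaze = 6.
Shadow price of clay = 5.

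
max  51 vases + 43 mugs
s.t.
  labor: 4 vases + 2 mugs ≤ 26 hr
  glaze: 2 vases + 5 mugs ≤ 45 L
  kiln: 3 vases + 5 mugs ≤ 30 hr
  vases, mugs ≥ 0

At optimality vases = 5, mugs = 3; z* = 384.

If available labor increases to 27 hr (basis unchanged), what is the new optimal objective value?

Binding: labor and kiln. Non-binding: glaze (20 unused).
By complementary slackness, y = 0 for the non-binding constraint.
From A_Bᵀ y = c: 4·y_labor + 3·y_kiln = 51; 2·y_labor + 5·y_kiln = 43.
→ y_labor = 9 and y_kiln = 5.
Δz = y_labor·Δb = 9 × (1) = 9, so new z* = 384 + 9 = 393.

393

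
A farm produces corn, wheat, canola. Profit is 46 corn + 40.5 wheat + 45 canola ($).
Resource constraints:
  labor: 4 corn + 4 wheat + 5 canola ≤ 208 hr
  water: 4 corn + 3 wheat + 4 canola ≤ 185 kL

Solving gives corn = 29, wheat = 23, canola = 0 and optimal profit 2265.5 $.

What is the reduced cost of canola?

Check each constraint at x*: labor 208/208 (tight); water 185/185 (tight).
The binding rows give the dual system: 4·y_labor + 4·y_water = 46 and 4·y_labor + 3·y_water = 40.5.
→ y_labor = 6 and y_water = 5.5.
Reduced cost of canola: c₃ − yᵀa₃ = 45 − (6·5 + 5.5·4) = 45 − 52 = -7.

-7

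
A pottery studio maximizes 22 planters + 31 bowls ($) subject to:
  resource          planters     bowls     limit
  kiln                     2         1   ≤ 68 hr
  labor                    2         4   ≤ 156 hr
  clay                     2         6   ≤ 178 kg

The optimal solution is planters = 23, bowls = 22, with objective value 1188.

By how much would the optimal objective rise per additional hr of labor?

Binding: kiln and clay. Non-binding: labor (22 unused).
Slack constraints have shadow price 0 (complementary slackness).
From A_Bᵀ y = c: 2·y_kiln + 2·y_clay = 22; 1·y_kiln + 6·y_clay = 31.
This yields shadow prices y_kiln = 7, y_clay = 4.
Shadow price of labor = 0.

0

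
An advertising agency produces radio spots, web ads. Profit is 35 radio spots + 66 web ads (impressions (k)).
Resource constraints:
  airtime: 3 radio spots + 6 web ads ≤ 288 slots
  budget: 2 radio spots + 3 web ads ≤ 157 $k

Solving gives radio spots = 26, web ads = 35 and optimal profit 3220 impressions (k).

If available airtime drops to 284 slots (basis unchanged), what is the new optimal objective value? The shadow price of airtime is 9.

Δb = -4, so new z* = 3220 + (9)·(-4) = 3220 − 36 = 3184.

3184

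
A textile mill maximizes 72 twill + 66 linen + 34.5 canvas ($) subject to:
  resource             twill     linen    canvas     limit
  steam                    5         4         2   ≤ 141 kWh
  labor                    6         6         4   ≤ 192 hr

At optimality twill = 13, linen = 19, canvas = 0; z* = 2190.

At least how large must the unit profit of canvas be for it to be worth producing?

40

Check each constraint at x*: steam 141/141 (tight); labor 192/192 (tight).
Dual feasibility on the basic columns requires 5·y_steam + 6·y_labor = 72, 4·y_steam + 6·y_labor = 66.
Solving: y_steam = 6, y_labor = 7.
canvas enters the basis when its profit ≥ yᵀa₃ = 6·2 + 7·4 = 40.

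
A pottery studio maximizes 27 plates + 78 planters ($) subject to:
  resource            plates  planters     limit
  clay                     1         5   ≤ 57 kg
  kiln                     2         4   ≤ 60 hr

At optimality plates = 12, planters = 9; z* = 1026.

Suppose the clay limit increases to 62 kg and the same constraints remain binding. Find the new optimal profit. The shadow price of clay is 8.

1066

Δb = 5, so new z* = 1026 + (8)·(5) = 1026 + 40 = 1066.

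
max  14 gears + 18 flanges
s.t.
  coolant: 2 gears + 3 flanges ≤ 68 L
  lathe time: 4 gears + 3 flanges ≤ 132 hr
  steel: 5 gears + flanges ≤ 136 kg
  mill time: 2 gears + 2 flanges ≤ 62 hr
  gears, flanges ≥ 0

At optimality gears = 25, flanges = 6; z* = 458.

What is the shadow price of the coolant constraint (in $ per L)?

Binding: coolant and mill time. Non-binding: lathe time (14 unused), steel (5 unused).
Since lathe time, steel are not tight, their duals are 0.
The binding rows give the dual system: 2·y_coolant + 2·y_mill time = 14 and 3·y_coolant + 2·y_mill time = 18.
→ y_coolant = 4 and y_mill time = 3.
Shadow price of coolant = 4.

4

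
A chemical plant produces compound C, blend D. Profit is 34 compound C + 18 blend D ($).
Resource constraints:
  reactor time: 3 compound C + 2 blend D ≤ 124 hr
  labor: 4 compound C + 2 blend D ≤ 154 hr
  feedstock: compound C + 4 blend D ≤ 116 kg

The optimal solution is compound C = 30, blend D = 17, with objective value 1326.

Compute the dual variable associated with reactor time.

Check each constraint at x*: reactor time 124/124 (tight); labor 154/154 (tight); feedstock 98/116 (slack 18).
Slack constraints have shadow price 0 (complementary slackness).
The binding rows give the dual system: 3·y_reactor time + 4·y_labor = 34 and 2·y_reactor time + 2·y_labor = 18.
Solving: y_reactor time = 2, y_labor = 7.
Shadow price of reactor time = 2.

2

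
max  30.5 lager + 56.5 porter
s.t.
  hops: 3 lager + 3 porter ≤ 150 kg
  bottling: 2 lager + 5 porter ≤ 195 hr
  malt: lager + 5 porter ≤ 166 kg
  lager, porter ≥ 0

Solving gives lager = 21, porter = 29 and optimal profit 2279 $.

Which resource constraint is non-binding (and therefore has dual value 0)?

bottling

hops: 150/150 (binding)
bottling: 187/195 (slack 8)
malt: 166/166 (binding)
By complementary slackness, a constraint with positive slack has shadow price 0 → bottling.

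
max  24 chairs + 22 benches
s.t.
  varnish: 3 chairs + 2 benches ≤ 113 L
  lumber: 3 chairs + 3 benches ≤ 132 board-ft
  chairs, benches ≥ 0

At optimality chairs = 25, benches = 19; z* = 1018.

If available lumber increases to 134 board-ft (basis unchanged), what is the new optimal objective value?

1030

Check each constraint at x*: varnish 113/113 (tight); lumber 132/132 (tight).
Dual feasibility on the basic columns requires 3·y_varnish + 3·y_lumber = 24, 2·y_varnish + 3·y_lumber = 22.
Solving: y_varnish = 2, y_lumber = 6.
Δz = y_lumber·Δb = 6 × (2) = 12, so new z* = 1018 + 12 = 1030.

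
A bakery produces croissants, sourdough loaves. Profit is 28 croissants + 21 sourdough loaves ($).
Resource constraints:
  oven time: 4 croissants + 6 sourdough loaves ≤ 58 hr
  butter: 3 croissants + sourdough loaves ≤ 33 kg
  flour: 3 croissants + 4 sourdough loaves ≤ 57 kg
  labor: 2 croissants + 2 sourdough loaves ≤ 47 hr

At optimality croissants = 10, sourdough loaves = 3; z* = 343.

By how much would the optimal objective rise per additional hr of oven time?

2.5

At the optimum: oven time uses 58 of 58 (binding); butter uses 33 of 33 (binding); flour uses 42 of 57 (slack = 15); labor uses 26 of 47 (slack = 21).
Since flour, labor are not tight, their duals are 0.
From A_Bᵀ y = c: 4·y_oven time + 3·y_butter = 28; 6·y_oven time + 1·y_butter = 21.
→ y_oven time = 2.5 and y_butter = 6.
Shadow price of oven time = 2.5.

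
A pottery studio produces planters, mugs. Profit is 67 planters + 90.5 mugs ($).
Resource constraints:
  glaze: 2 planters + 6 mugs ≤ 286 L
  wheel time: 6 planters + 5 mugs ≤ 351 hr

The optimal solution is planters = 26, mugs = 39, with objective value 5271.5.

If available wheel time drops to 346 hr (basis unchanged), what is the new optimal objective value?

5229

Check each constraint at x*: glaze 286/286 (tight); wheel time 351/351 (tight).
Dual feasibility on the basic columns requires 2·y_glaze + 6·y_wheel time = 67, 6·y_glaze + 5·y_wheel time = 90.5.
Solving: y_glaze = 8, y_wheel time = 8.5.
Δz = y_wheel time·Δb = 8.5 × (-5) = -42.5, so new z* = 5271.5 − 42.5 = 5229.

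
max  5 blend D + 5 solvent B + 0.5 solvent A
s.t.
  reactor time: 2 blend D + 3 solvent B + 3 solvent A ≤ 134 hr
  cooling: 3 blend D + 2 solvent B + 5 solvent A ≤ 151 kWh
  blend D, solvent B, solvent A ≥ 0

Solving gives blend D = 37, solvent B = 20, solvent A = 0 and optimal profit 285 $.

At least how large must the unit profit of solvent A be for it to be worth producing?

8

Both reactor time and cooling are binding at x*.
Dual feasibility on the basic columns requires 2·y_reactor time + 3·y_cooling = 5, 3·y_reactor time + 2·y_cooling = 5.
Solving: y_reactor time = 1, y_cooling = 1.
solvent A enters the basis when its profit ≥ yᵀa₃ = 1·3 + 1·5 = 8.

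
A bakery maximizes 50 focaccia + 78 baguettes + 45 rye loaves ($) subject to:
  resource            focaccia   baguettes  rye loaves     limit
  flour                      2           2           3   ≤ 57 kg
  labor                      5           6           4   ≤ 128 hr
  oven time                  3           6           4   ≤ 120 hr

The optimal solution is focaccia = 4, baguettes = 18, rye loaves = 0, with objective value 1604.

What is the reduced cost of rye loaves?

Check each constraint at x*: flour 44/57 (slack 13); labor 128/128 (tight); oven time 120/120 (tight).
Since flour is not tight, its dual is 0.
From A_Bᵀ y = c: 5·y_labor + 3·y_oven time = 50; 6·y_labor + 6·y_oven time = 78.
Solving: y_labor = 5.5, y_oven time = 7.5.
Reduced cost of rye loaves: c₃ − yᵀa₃ = 45 − (5.5·4 + 7.5·4) = 45 − 52 = -7.

-7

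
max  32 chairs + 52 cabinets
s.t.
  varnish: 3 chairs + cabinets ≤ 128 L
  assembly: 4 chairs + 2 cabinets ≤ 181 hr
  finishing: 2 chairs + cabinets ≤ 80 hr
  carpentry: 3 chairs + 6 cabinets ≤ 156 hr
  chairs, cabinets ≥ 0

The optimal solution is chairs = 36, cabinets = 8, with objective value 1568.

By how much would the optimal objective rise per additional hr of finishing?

4

At the optimum: varnish uses 116 of 128 (slack = 12); assembly uses 160 of 181 (slack = 21); finishing uses 80 of 80 (binding); carpentry uses 156 of 156 (binding).
Slack constraints have shadow price 0 (complementary slackness).
From A_Bᵀ y = c: 2·y_finishing + 3·y_carpentry = 32; 1·y_finishing + 6·y_carpentry = 52.
This yields shadow prices y_finishing = 4, y_carpentry = 8.
Shadow price of finishing = 4.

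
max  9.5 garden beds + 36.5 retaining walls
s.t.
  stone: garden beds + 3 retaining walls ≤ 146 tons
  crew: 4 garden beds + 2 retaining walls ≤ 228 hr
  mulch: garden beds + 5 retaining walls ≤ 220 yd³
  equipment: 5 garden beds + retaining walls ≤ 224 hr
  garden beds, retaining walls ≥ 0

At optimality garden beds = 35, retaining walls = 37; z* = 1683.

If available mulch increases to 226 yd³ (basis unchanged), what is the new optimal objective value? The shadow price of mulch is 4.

Δb = 6, so new z* = 1683 + (4)·(6) = 1683 + 24 = 1707.

1707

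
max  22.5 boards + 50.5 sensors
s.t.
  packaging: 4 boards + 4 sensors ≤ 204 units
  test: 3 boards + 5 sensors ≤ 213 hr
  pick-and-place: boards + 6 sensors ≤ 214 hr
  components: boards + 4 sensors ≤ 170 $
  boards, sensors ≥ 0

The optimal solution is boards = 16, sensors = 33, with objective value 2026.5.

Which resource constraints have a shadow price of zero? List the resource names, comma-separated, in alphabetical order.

packaging: 196/204 (slack 8)
test: 213/213 (binding)
pick-and-place: 214/214 (binding)
components: 148/170 (slack 22)
By complementary slackness, a constraint with positive slack has shadow price 0 → components, packaging.

components, packaging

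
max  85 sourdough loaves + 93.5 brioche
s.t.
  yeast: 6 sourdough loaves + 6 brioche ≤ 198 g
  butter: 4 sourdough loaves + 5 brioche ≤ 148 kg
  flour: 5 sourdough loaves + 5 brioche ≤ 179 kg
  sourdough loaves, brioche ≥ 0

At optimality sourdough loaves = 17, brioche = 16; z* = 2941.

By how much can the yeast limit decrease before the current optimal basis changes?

Binding constraints: yeast, butter. The basis is B = [[6,6],[4,5]] with det 6.
Per unit decrease in yeast, x* moves by d = (-0.8333, 0.6667).
The basis stays optimal until sourdough loaves reaches 0; allowable decrease = 20.4 g.

20.4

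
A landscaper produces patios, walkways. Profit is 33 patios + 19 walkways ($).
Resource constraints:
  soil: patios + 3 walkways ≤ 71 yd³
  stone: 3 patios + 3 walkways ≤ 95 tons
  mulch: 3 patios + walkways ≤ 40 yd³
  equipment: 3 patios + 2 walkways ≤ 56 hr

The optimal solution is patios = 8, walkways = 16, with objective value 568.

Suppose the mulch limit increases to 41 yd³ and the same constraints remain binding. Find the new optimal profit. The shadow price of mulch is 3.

571

Δb = 1, so new z* = 568 + (3)·(1) = 568 + 3 = 571.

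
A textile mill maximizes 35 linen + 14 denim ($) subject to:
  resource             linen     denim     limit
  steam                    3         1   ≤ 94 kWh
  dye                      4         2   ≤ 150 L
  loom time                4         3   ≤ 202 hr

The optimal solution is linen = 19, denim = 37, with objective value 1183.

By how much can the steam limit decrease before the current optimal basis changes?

Binding constraints: steam, dye. The basis is B = [[3,1],[4,2]] with det 2.
Per unit decrease in steam, x* moves by d = (-1, 2).
The basis stays optimal until loom time becomes binding; allowable decrease = 7.5 kWh.

7.5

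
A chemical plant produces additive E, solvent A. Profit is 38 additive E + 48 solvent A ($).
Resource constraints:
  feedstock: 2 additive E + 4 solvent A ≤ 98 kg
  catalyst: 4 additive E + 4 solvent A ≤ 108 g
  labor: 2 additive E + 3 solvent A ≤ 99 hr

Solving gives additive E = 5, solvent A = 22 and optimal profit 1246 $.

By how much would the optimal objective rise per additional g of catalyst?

At the optimum: feedstock uses 98 of 98 (binding); catalyst uses 108 of 108 (binding); labor uses 76 of 99 (slack = 23).
Since labor is not tight, its dual is 0.
From A_Bᵀ y = c: 2·y_feedstock + 4·y_catalyst = 38; 4·y_feedstock + 4·y_catalyst = 48.
→ y_feedstock = 5 and y_catalyst = 7.
Shadow price of catalyst = 7.

7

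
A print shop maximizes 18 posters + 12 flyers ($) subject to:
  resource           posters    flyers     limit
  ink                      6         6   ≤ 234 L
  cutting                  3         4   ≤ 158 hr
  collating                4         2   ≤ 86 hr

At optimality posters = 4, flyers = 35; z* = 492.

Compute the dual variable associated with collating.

3

Binding: ink and collating. Non-binding: cutting (6 unused).
By complementary slackness, y = 0 for the non-binding constraint.
The binding rows give the dual system: 6·y_ink + 4·y_collating = 18 and 6·y_ink + 2·y_collating = 12.
→ y_ink = 1 and y_collating = 3.
Shadow price of collating = 3.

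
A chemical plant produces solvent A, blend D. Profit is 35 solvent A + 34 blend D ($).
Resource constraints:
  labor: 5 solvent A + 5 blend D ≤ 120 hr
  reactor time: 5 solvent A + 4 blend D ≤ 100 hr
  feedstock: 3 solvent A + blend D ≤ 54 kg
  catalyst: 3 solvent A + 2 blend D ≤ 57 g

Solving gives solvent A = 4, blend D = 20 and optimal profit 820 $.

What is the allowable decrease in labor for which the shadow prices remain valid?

12.5

Binding constraints: labor, reactor time. The basis is B = [[5,5],[5,4]] with det -5.
Per unit decrease in labor, x* moves by d = (0.8, -1).
The basis stays optimal until catalyst becomes binding; allowable decrease = 12.5 hr.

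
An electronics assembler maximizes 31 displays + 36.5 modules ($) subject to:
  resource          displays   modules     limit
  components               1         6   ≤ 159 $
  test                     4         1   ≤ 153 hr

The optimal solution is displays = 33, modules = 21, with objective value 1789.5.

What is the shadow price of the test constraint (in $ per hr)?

6.5

Check each constraint at x*: components 159/159 (tight); test 153/153 (tight).
The binding rows give the dual system: 1·y_components + 4·y_test = 31 and 6·y_components + 1·y_test = 36.5.
This yields shadow prices y_components = 5, y_test = 6.5.
Shadow price of test = 6.5.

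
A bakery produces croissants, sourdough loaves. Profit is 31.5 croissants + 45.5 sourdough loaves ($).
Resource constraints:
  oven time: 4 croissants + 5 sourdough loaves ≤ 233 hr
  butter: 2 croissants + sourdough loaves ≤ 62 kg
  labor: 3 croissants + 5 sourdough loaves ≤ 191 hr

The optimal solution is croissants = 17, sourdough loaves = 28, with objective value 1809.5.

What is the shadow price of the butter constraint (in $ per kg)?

3

At the optimum: oven time uses 208 of 233 (slack = 25); butter uses 62 of 62 (binding); labor uses 191 of 191 (binding).
Slack constraints have shadow price 0 (complementary slackness).
The binding rows give the dual system: 2·y_butter + 3·y_labor = 31.5 and 1·y_butter + 5·y_labor = 45.5.
This yields shadow prices y_butter = 3, y_labor = 8.5.
Shadow price of butter = 3.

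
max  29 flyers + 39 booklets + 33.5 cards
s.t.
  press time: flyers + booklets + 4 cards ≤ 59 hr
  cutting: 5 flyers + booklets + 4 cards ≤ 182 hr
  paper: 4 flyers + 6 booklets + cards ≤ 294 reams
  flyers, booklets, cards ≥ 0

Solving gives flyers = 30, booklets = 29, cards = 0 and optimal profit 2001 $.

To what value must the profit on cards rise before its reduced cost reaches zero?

Binding: press time and paper. Non-binding: cutting (3 unused).
Slack constraints have shadow price 0 (complementary slackness).
The binding rows give the dual system: 1·y_press time + 4·y_paper = 29 and 1·y_press time + 6·y_paper = 39.
This yields shadow prices y_press time = 9, y_paper = 5.
cards enters the basis when its profit ≥ yᵀa₃ = 9·4 + 5·1 = 41.

41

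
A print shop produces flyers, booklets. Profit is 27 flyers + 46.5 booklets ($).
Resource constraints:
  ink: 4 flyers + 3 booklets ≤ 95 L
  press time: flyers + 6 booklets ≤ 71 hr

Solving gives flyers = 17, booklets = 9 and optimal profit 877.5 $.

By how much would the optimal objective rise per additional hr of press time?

Both ink and press time are binding at x*.
The binding rows give the dual system: 4·y_ink + 1·y_press time = 27 and 3·y_ink + 6·y_press time = 46.5.
Solving: y_ink = 5.5, y_press time = 5.
Shadow price of press time = 5.

5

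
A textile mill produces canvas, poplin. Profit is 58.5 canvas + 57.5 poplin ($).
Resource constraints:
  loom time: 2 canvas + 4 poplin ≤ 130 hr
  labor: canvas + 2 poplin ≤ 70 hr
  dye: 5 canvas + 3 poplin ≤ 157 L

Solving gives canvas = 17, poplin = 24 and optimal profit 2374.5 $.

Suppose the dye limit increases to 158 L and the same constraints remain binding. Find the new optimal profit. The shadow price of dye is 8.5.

Δb = 1, so new z* = 2374.5 + (8.5)·(1) = 2374.5 + 8.5 = 2383.

2383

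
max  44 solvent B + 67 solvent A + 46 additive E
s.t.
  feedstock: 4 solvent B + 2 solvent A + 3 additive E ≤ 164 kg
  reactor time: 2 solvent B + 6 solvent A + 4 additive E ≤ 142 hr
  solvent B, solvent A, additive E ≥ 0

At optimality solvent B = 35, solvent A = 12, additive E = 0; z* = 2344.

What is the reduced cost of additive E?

Both feedstock and reactor time are binding at x*.
The binding rows give the dual system: 4·y_feedstock + 2·y_reactor time = 44 and 2·y_feedstock + 6·y_reactor time = 67.
→ y_feedstock = 6.5 and y_reactor time = 9.
Reduced cost of additive E: c₃ − yᵀa₃ = 46 − (6.5·3 + 9·4) = 46 − 55.5 = -9.5.

-9.5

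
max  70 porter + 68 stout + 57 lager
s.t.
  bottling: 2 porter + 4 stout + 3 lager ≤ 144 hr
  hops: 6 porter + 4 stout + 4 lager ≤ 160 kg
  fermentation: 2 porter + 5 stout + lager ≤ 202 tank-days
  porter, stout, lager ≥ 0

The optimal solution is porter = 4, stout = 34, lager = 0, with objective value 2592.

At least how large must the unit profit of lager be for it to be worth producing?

Binding: bottling and hops. Non-binding: fermentation (24 unused).
Since fermentation is not tight, its dual is 0.
Dual feasibility on the basic columns requires 2·y_bottling + 6·y_hops = 70, 4·y_bottling + 4·y_hops = 68.
→ y_bottling = 8 and y_hops = 9.
lager enters the basis when its profit ≥ yᵀa₃ = 8·3 + 9·4 = 60.

60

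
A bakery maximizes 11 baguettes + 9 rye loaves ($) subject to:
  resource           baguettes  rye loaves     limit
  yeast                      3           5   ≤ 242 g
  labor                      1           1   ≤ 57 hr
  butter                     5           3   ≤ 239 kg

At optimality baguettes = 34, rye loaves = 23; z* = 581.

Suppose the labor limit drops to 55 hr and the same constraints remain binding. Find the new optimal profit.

569

Check each constraint at x*: yeast 217/242 (slack 25); labor 57/57 (tight); butter 239/239 (tight).
Since yeast is not tight, its dual is 0.
The binding rows give the dual system: 1·y_labor + 5·y_butter = 11 and 1·y_labor + 3·y_butter = 9.
This yields shadow prices y_labor = 6, y_butter = 1.
Δz = y_labor·Δb = 6 × (-2) = -12, so new z* = 581 − 12 = 569.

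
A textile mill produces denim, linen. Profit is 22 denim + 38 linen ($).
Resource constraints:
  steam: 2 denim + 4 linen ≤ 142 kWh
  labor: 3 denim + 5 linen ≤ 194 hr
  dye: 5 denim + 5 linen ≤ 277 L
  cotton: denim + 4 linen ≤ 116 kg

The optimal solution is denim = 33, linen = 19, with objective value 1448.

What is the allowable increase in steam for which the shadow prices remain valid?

Binding constraints: steam, labor. The basis is B = [[2,4],[3,5]] with det -2.
Per unit increase in steam, x* moves by d = (-2.5, 1.5).
The basis stays optimal until cotton becomes binding; allowable increase = 2 kWh.

2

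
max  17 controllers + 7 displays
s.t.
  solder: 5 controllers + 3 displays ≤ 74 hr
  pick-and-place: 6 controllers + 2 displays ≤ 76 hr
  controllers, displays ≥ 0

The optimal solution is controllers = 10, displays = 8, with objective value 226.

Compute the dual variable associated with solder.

1

Check each constraint at x*: solder 74/74 (tight); pick-and-place 76/76 (tight).
Dual feasibility on the basic columns requires 5·y_solder + 6·y_pick-and-place = 17, 3·y_solder + 2·y_pick-and-place = 7.
This yields shadow prices y_solder = 1, y_pick-and-place = 2.
Shadow price of solder = 1.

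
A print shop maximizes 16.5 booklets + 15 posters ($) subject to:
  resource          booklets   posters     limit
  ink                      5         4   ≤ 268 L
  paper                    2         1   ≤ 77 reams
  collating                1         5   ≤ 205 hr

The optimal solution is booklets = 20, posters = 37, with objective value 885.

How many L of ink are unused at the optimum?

20

ink used = 5·20 + 4·37 = 248; slack = 268 − 248 = 20.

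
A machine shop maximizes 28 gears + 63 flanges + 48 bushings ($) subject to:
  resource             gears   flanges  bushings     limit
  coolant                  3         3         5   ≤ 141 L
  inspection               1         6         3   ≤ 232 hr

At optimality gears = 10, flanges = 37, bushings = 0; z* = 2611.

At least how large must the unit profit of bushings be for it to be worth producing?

Both coolant and inspection are binding at x*.
From A_Bᵀ y = c: 3·y_coolant + 1·y_inspection = 28; 3·y_coolant + 6·y_inspection = 63.
Solving: y_coolant = 7, y_inspection = 7.
bushings enters the basis when its profit ≥ yᵀa₃ = 7·5 + 7·3 = 56.

56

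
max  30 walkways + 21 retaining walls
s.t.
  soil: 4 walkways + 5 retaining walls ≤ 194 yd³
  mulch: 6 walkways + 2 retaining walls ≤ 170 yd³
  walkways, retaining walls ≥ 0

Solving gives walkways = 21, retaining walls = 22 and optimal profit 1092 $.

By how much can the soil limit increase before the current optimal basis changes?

Binding constraints: soil, mulch. The basis is B = [[4,5],[6,2]] with det -22.
Per unit increase in soil, x* moves by d = (-0.0909, 0.2727).
The basis stays optimal until walkways reaches 0; allowable increase = 231 yd³.

231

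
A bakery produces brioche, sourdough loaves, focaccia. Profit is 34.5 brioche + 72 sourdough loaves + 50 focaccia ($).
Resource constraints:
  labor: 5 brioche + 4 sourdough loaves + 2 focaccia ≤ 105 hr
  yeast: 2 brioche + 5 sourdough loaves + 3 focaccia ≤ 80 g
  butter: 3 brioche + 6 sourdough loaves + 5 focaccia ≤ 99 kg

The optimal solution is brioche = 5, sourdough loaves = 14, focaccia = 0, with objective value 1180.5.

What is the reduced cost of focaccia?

-6.5

Check each constraint at x*: labor 81/105 (slack 24); yeast 80/80 (tight); butter 99/99 (tight).
By complementary slackness, y = 0 for the non-binding constraint.
Dual feasibility on the basic columns requires 2·y_yeast + 3·y_butter = 34.5, 5·y_yeast + 6·y_butter = 72.
Solving: y_yeast = 3, y_butter = 9.5.
Reduced cost of focaccia: c₃ − yᵀa₃ = 50 − (3·3 + 9.5·5) = 50 − 56.5 = -6.5.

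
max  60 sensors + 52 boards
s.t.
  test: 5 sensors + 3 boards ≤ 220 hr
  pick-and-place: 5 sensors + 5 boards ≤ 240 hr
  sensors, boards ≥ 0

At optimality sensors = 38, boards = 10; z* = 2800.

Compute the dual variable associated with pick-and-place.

Check each constraint at x*: test 220/220 (tight); pick-and-place 240/240 (tight).
Dual feasibility on the basic columns requires 5·y_test + 5·y_pick-and-place = 60, 3·y_test + 5·y_pick-and-place = 52.
Solving: y_test = 4, y_pick-and-place = 8.
Shadow price of pick-and-place = 8.

8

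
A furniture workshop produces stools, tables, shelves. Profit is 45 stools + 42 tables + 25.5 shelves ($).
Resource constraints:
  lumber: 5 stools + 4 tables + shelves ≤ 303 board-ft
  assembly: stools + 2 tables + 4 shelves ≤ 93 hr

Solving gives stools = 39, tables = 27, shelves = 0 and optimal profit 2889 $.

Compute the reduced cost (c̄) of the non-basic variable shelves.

Both lumber and assembly are binding at x*.
From A_Bᵀ y = c: 5·y_lumber + 1·y_assembly = 45; 4·y_lumber + 2·y_assembly = 42.
Solving: y_lumber = 8, y_assembly = 5.
Reduced cost of shelves: c₃ − yᵀa₃ = 25.5 − (8·1 + 5·4) = 25.5 − 28 = -2.5.

-2.5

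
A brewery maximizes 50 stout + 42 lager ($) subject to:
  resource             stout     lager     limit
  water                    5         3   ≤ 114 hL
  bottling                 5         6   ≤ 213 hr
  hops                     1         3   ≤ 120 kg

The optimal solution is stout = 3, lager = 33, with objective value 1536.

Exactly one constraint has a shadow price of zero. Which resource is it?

hops

water: 114/114 (binding)
bottling: 213/213 (binding)
hops: 102/120 (slack 18)
By complementary slackness, a constraint with positive slack has shadow price 0 → hops.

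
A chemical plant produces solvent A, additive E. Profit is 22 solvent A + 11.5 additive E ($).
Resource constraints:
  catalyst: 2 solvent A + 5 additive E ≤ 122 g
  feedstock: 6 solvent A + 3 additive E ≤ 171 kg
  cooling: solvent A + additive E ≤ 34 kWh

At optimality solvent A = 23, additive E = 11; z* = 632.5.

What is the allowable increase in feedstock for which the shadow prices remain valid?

33

Binding constraints: feedstock, cooling. The basis is B = [[6,3],[1,1]] with det 3.
Per unit increase in feedstock, x* moves by d = (0.3333, -0.3333).
The basis stays optimal until additive E reaches 0; allowable increase = 33 kg.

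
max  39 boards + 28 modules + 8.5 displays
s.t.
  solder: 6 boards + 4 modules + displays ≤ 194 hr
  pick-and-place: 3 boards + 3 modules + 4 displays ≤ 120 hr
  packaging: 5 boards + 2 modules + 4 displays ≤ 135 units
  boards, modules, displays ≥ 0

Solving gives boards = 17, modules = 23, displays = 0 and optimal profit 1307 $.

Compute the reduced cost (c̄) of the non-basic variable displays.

-5

Check each constraint at x*: solder 194/194 (tight); pick-and-place 120/120 (tight); packaging 131/135 (slack 4).
Slack constraints have shadow price 0 (complementary slackness).
Dual feasibility on the basic columns requires 6·y_solder + 3·y_pick-and-place = 39, 4·y_solder + 3·y_pick-and-place = 28.
Solving: y_solder = 5.5, y_pick-and-place = 2.
Reduced cost of displays: c₃ − yᵀa₃ = 8.5 − (5.5·1 + 2·4) = 8.5 − 13.5 = -5.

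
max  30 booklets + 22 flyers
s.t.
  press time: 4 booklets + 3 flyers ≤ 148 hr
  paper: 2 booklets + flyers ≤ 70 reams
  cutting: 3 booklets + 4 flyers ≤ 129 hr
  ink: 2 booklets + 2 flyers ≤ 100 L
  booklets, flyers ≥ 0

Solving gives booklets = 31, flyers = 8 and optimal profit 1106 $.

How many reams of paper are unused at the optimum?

paper used = 2·31 + 1·8 = 70; slack = 70 − 70 = 0.

0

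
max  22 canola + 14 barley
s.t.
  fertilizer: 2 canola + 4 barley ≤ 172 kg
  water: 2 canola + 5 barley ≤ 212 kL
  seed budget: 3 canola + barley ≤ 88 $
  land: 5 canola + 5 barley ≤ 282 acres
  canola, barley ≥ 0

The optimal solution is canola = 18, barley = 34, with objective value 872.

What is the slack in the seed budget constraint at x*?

seed budget used = 3·18 + 1·34 = 88; slack = 88 − 88 = 0.

0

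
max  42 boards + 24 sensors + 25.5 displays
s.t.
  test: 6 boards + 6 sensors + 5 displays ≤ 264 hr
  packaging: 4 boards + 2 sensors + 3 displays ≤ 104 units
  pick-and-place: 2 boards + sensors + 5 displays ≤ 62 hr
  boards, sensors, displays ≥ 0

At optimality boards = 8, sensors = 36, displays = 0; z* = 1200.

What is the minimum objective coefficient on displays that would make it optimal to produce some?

Binding: test and packaging. Non-binding: pick-and-place (10 unused).
Since pick-and-place is not tight, its dual is 0.
The binding rows give the dual system: 6·y_test + 4·y_packaging = 42 and 6·y_test + 2·y_packaging = 24.
Solving: y_test = 1, y_packaging = 9.
displays enters the basis when its profit ≥ yᵀa₃ = 1·5 + 9·3 = 32.

32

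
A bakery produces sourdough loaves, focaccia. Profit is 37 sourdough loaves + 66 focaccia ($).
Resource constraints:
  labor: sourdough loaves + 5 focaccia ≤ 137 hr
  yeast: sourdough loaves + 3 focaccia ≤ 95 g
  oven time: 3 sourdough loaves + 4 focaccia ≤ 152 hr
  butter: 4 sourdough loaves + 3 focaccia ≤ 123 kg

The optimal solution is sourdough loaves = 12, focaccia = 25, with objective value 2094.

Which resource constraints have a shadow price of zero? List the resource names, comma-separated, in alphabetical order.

oven time, yeast

labor: 137/137 (binding)
yeast: 87/95 (slack 8)
oven time: 136/152 (slack 16)
butter: 123/123 (binding)
By complementary slackness, a constraint with positive slack has shadow price 0 → oven time, yeast.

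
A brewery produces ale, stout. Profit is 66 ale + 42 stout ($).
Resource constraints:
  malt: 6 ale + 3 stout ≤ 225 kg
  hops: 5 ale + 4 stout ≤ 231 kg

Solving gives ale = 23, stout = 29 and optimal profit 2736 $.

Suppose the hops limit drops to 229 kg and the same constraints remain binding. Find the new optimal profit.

2724

Both malt and hops are binding at x*.
The binding rows give the dual system: 6·y_malt + 5·y_hops = 66 and 3·y_malt + 4·y_hops = 42.
Solving: y_malt = 6, y_hops = 6.
Δz = y_hops·Δb = 6 × (-2) = -12, so new z* = 2736 − 12 = 2724.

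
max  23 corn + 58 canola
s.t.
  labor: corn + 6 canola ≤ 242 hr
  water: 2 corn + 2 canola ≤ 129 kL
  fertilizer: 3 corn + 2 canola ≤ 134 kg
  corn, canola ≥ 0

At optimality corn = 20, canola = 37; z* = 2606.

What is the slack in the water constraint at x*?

water used = 2·20 + 2·37 = 114; slack = 129 − 114 = 15.

15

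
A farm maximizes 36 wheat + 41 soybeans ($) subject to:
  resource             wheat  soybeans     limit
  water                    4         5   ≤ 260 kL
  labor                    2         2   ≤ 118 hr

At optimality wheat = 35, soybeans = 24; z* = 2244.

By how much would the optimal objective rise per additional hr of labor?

At the optimum: water uses 260 of 260 (binding); labor uses 118 of 118 (binding).
From A_Bᵀ y = c: 4·y_water + 2·y_labor = 36; 5·y_water + 2·y_labor = 41.
This yields shadow prices y_water = 5, y_labor = 8.
Shadow price of labor = 8.

8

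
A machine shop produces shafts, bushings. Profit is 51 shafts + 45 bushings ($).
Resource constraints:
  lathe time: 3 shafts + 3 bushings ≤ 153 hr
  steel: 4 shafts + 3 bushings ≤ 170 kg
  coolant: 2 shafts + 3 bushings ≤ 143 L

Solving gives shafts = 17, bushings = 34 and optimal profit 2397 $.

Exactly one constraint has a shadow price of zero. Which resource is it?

lathe time: 153/153 (binding)
steel: 170/170 (binding)
coolant: 136/143 (slack 7)
By complementary slackness, a constraint with positive slack has shadow price 0 → coolant.

coolant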